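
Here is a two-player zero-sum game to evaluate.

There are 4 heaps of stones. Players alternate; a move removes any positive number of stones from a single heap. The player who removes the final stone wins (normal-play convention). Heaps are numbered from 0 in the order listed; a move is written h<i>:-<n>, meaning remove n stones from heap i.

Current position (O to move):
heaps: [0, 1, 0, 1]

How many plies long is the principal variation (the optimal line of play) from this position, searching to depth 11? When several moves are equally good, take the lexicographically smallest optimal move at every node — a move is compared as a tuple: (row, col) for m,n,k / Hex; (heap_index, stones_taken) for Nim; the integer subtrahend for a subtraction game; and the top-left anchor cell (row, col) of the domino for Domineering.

PV length from [(0,1,0,1)]: 2 plies

[(0,1,0,1)] O move#1: h1:-1:-1/(0,0,0,1)*, h3:-1:-1/(0,1,0,0)
[(0,0,0,1)] X move#2: h3:-1:+1/(0,0,0,0)*
[(0,0,0,0)] end (terminal -1, O#3); searched (0,1,0,1) to 11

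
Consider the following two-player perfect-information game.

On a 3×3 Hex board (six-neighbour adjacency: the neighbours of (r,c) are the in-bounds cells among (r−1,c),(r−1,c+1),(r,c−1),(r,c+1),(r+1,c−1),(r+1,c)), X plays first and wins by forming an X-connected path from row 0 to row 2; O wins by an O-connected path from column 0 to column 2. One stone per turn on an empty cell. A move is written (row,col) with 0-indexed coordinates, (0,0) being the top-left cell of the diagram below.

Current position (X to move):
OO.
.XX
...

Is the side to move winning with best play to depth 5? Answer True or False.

[OO./.XX/...] X move#1: (0,2):+1/OOX/.XX/...*, (1,0):-1/OO./XXX/..., (2,0):-1/OO./.XX/X.., (2,1):-1/OO./.XX/.X., (2,2):-1/OO./.XX/..X
[OOX/.XX/...] O move#2: (1,0):-1/OOX/OXX/...*, (2,0):-1/OOX/.XX/O.., (2,1):-1/OOX/.XX/.O., (2,2):-1/OOX/.XX/..O
[OOX/OXX/...] X move#3: (2,0):+1/OOX/OXX/X..*, (2,1):+1/OOX/OXX/.X., (2,2):+1/OOX/OXX/..X
[OOX/OXX/X..] end (terminal -1, O#4); searched OO./.XX/... to 5

X winning at [OO./.XX/...]: True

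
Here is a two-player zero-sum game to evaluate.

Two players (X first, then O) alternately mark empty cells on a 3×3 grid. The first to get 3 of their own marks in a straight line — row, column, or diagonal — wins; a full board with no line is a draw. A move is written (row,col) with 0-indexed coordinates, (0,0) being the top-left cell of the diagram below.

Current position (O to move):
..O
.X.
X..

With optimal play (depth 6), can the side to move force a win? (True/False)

O winning at [..O/.X./X..]: False

ply 1, O at ..O/.X./X.. | (0,0)=+0→O.O/.X./X..*; (0,1)=-1→.OO/.X./X..; (1,0)=-1→..O/OX./X..; (1,2)=-1→..O/.XO/X..; (2,1)=-1→..O/.X./XO.; (2,2)=+0→..O/.X./X.O
ply 2, X at O.O/.X./X.. | (0,1)=+0→OXO/.X./X..*; (1,0)=-1→O.O/XX./X..; (1,2)=-1→O.O/.XX/X..; (2,1)=-1→O.O/.X./XX.; (2,2)=-1→O.O/.X./X.X
ply 3, O at OXO/.X./X.. | (1,0)=-1→OXO/OX./X..; (1,2)=-1→OXO/.XO/X..; (2,1)=+0→OXO/.X./XO.*; (2,2)=-1→OXO/.X./X.O
ply 4, X at OXO/.X./XO. | (1,0)=+0→OXO/XX./XO.*; (1,2)=+0→OXO/.XX/XO.; (2,2)=+0→OXO/.X./XOX
ply 5, O at OXO/XX./XO. | (1,2)=+0→OXO/XXO/XO.*; (2,2)=-1→OXO/XX./XOO
ply 6, X at OXO/XXO/XO. | (2,2)=+0→OXO/XXO/XOX*
ply 7: OXO/XXO/XOX is terminal +0 (O); from ..O/.X./X.. depth 6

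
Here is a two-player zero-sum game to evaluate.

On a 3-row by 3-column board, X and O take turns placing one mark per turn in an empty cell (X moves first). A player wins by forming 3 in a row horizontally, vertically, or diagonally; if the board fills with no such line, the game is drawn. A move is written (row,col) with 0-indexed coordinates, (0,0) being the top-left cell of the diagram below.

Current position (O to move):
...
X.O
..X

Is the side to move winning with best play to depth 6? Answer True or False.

O winning at [.../X.O/..X]: False

[.../X.O/..X] O move#1: (0,0):+0/O../X.O/..X*, (0,1):-1/.O./X.O/..X, (0,2):-1/..O/X.O/..X, (1,1):-1/.../XOO/..X, (2,0):+0/.../X.O/O.X, (2,1):-1/.../X.O/.OX
[O../X.O/..X] X move#2: (0,1):+0/OX./X.O/..X*, (0,2):+0/O.X/X.O/..X, (1,1):+0/O../XXO/..X, (2,0):+0/O../X.O/X.X, (2,1):+0/O../X.O/.XX
[OX./X.O/..X] O move#3: (0,2):-1/OXO/X.O/..X, (1,1):+0/OX./XOO/..X*, (2,0):+0/OX./X.O/O.X, (2,1):+0/OX./X.O/.OX
[OX./XOO/..X] X move#4: (0,2):+0/OXX/XOO/..X*, (2,0):+0/OX./XOO/X.X, (2,1):+0/OX./XOO/.XX
[OXX/XOO/..X] O move#5: (2,0):+0/OXX/XOO/O.X*, (2,1):+0/OXX/XOO/.OX
[OXX/XOO/O.X] X move#6: (2,1):+0/OXX/XOO/OXX*
[OXX/XOO/OXX] end (terminal +0, O#7); searched .../X.O/..X to 6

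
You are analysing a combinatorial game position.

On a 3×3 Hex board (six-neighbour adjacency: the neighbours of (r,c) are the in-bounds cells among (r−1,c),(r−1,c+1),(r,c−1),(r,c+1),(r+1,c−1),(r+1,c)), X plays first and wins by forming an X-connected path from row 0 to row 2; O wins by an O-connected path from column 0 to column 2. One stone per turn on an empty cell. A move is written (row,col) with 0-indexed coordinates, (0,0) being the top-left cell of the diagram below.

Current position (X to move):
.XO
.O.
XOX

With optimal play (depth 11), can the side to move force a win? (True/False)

p1 X@[.XO/.O./XOX]: (0,0)[XXO/.O./XOX]-1 (1,0)[.XO/XO./XOX]+1* (1,2)[.XO/.OX/XOX]-1
p2 O@[.XO/XO./XOX] terminal -1; root [.XO/.O./XOX] d11

X winning at [.XO/.O./XOX]: True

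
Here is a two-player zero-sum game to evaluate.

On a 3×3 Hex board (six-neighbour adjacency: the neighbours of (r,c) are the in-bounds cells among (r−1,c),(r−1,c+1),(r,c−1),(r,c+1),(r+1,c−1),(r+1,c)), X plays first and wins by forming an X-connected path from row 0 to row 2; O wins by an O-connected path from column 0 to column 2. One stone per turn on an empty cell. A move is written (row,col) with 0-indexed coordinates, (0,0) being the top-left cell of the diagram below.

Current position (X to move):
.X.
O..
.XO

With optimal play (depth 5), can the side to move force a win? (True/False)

[.X./O../.XO] X move#1: (0,0):-1/XX./O../.XO, (0,2):+1/.XX/O../.XO*, (1,1):+1/.X./OX./.XO, (1,2):+1/.X./O.X/.XO, (2,0):-1/.X./O../XXO
[.XX/O../.XO] O move#2: (0,0):-1/OXX/O../.XO*, (1,1):-1/.XX/OO./.XO, (1,2):-1/.XX/O.O/.XO, (2,0):-1/.XX/O../OXO
[OXX/O../.XO] X move#3: (1,1):+1/OXX/OX./.XO*, (1,2):+1/OXX/O.X/.XO, (2,0):+1/OXX/O../XXO
[OXX/OX./.XO] end (terminal -1, O#4); searched .X./O../.XO to 5

X winning at [.X./O../.XO]: True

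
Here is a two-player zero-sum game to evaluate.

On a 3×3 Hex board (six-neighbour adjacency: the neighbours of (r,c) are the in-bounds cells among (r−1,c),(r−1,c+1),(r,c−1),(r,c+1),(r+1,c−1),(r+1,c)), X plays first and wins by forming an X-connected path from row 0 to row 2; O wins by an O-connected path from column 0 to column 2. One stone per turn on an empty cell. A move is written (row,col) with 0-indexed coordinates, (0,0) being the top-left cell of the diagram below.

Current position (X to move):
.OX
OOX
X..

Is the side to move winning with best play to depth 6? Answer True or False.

[.OX/OOX/X..] X move#1: (0,0):+1/XOX/OOX/X..*, (2,1):+1/.OX/OOX/XX., (2,2):+1/.OX/OOX/X.X
[XOX/OOX/X..] O move#2: (2,1):-1/XOX/OOX/XO.*, (2,2):-1/XOX/OOX/X.O
[XOX/OOX/XO.] X move#3: (2,2):+1/XOX/OOX/XOX*
[XOX/OOX/XOX] end (terminal -1, O#4); searched .OX/OOX/X.. to 6

X winning at [.OX/OOX/X..]: True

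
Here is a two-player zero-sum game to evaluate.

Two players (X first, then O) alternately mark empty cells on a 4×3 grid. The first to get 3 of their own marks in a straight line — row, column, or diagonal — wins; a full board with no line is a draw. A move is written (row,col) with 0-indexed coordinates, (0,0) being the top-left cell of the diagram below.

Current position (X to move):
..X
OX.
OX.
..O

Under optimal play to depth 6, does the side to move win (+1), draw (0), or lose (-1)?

[..X/OX./OX./..O] X move#1: (0,0):-1/X.X/OX./OX./..O, (0,1):+1/.XX/OX./OX./..O*, (1,2):-1/..X/OXX/OX./..O, (2,2):-1/..X/OX./OXX/..O, (3,0):-1/..X/OX./OX./X.O, (3,1):+1/..X/OX./OX./.XO
[.XX/OX./OX./..O] end (terminal -1, O#2); searched ..X/OX./OX./..O to 6

value(..X/OX./OX./..O, X) = +1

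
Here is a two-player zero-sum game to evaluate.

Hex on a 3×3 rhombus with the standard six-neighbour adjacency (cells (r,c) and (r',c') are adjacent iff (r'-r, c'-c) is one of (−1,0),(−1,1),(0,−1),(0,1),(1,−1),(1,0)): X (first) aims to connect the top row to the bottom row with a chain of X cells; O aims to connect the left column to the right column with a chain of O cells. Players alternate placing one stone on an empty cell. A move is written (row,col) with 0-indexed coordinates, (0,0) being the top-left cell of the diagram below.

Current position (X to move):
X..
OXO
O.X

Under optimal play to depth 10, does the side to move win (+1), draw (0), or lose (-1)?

[X../OXO/O.X] X move#1: (0,1):-1/XX./OXO/O.X, (0,2):-1/X.X/OXO/O.X, (2,1):+1/X../OXO/OXX*
[X../OXO/OXX] O move#2: (0,1):-1/XO./OXO/OXX*, (0,2):-1/X.O/OXO/OXX
[XO./OXO/OXX] X move#3: (0,2):+1/XOX/OXO/OXX*
[XOX/OXO/OXX] end (terminal -1, O#4); searched X../OXO/O.X to 10

value(X../OXO/O.X, X) = +1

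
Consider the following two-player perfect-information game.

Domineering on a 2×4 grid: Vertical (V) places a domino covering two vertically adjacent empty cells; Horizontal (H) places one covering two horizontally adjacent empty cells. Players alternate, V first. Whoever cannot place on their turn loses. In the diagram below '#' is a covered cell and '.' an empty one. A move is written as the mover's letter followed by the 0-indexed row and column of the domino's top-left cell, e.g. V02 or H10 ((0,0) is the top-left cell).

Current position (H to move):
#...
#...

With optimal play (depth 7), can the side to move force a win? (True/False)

H winning at [#.../#...]: True

p1 H@[#.../#...]: H01[###./#...]+1* H02[#.##/#...]+1 H11[#.../###.]+1 H12[#.../#.##]+1
p2 V@[###./#...]: V03[####/#..#]-1*
p3 H@[####/#..#]: H11[####/####]+1*
p4 V@[####/####] terminal -1; root [#.../#...] d7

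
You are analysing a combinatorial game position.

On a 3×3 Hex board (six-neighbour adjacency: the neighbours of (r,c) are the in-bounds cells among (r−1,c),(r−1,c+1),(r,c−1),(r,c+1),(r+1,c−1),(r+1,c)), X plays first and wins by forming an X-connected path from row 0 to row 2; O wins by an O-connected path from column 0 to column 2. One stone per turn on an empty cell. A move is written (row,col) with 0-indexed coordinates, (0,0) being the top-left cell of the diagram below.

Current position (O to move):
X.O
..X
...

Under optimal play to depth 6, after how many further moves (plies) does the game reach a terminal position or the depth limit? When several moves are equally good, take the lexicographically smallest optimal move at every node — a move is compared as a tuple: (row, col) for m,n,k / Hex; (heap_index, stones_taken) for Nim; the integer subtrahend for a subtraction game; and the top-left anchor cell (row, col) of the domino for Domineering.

PV length from [X.O/..X/...]: 3 plies

ply 1, O at X.O/..X/... | (0,1)=-1→XOO/..X/...; (1,0)=+1→X.O/O.X/...*; (1,1)=+1→X.O/.OX/...; (2,0)=-1→X.O/..X/O..; (2,1)=-1→X.O/..X/.O.; (2,2)=-1→X.O/..X/..O
ply 2, X at X.O/O.X/... | (0,1)=-1→XXO/O.X/...*; (1,1)=-1→X.O/OXX/...; (2,0)=-1→X.O/O.X/X..; (2,1)=-1→X.O/O.X/.X.; (2,2)=-1→X.O/O.X/..X
ply 3, O at XXO/O.X/... | (1,1)=+1→XXO/OOX/...*; (2,0)=-1→XXO/O.X/O..; (2,1)=-1→XXO/O.X/.O.; (2,2)=-1→XXO/O.X/..O
ply 4: XXO/OOX/... is terminal -1 (X); from X.O/..X/... depth 6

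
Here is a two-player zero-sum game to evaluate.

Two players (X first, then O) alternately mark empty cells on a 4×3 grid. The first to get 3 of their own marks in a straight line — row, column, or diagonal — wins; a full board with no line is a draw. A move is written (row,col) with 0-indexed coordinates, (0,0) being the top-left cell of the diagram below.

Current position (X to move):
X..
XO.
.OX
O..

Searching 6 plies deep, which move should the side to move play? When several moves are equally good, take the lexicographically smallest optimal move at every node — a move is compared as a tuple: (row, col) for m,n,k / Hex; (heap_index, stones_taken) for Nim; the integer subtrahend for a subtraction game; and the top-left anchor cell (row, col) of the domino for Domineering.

X's best at [X../XO./.OX/O..]: (2,0)

ply 1, X at X../XO./.OX/O.. | (0,1)=-1→XX./XO./.OX/O..; (0,2)=-1→X.X/XO./.OX/O..; (1,2)=-1→X../XOX/.OX/O..; (2,0)=+1→X../XO./XOX/O..*; (3,1)=-1→X../XO./.OX/OX.; (3,2)=-1→X../XO./.OX/O.X
ply 2: X../XO./XOX/O.. is terminal -1 (O); from X../XO./.OX/O.. depth 6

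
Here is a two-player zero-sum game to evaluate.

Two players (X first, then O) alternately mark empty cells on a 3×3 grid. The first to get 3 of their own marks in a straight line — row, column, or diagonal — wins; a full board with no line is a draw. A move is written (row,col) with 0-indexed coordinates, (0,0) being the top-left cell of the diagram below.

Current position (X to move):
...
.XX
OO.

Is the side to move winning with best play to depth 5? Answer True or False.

X winning at [.../.XX/OO.]: True

[.../.XX/OO.] X move#1: (0,0):-1/X../.XX/OO., (0,1):-1/.X./.XX/OO., (0,2):-1/..X/.XX/OO., (1,0):+1/.../XXX/OO.*, (2,2):+1/.../.XX/OOX
[.../XXX/OO.] end (terminal -1, O#2); searched .../.XX/OO. to 5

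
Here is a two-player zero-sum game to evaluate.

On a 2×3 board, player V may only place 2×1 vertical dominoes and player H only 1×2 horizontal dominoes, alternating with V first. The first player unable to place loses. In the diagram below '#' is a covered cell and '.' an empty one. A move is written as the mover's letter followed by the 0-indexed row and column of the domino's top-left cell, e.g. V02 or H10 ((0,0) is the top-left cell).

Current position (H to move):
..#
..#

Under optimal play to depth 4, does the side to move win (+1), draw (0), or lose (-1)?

value(..#/..#, H) = +1

[..#/..#] H move#1: H00:+1/###/..#*, H10:+1/..#/###
[###/..#] end (terminal -1, V#2); searched ..#/..# to 4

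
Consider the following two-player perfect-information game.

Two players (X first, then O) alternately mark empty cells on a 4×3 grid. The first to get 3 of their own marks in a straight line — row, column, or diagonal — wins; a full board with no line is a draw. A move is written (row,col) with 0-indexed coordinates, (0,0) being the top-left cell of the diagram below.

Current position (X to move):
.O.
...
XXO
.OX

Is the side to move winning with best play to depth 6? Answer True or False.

[.O./.../XXO/.OX] X move#1: (0,0):+0/XO./.../XXO/.OX, (0,2):+1/.OX/.../XXO/.OX*, (1,0):+1/.O./X../XXO/.OX, (1,1):+1/.O./.X./XXO/.OX, (1,2):+1/.O./..X/XXO/.OX, (3,0):+1/.O./.../XXO/XOX
[.OX/.../XXO/.OX] O move#2: (0,0):-1/OOX/.../XXO/.OX*, (1,0):-1/.OX/O../XXO/.OX, (1,1):-1/.OX/.O./XXO/.OX, (1,2):-1/.OX/..O/XXO/.OX, (3,0):-1/.OX/.../XXO/OOX
[OOX/.../XXO/.OX] X move#3: (1,0):+1/OOX/X../XXO/.OX*, (1,1):+1/OOX/.X./XXO/.OX, (1,2):-1/OOX/..X/XXO/.OX, (3,0):-1/OOX/.../XXO/XOX
[OOX/X../XXO/.OX] end (terminal -1, O#4); searched .O./.../XXO/.OX to 6

X winning at [.O./.../XXO/.OX]: True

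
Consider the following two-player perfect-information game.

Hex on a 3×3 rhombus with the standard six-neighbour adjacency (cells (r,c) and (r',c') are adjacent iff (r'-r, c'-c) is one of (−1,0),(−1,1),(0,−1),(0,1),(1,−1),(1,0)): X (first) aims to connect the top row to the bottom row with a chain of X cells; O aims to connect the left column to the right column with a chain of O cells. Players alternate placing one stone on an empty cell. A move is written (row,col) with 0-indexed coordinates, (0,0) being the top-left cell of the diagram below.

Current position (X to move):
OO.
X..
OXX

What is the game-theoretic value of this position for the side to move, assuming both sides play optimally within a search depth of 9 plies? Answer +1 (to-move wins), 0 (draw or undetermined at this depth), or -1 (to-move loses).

value(OO./X../OXX, X) = +1

[OO./X../OXX] X move#1: (0,2):+1/OOX/X../OXX*, (1,1):-1/OO./XX./OXX, (1,2):-1/OO./X.X/OXX
[OOX/X../OXX] O move#2: (1,1):-1/OOX/XO./OXX*, (1,2):-1/OOX/X.O/OXX
[OOX/XO./OXX] X move#3: (1,2):+1/OOX/XOX/OXX*
[OOX/XOX/OXX] end (terminal -1, O#4); searched OO./X../OXX to 9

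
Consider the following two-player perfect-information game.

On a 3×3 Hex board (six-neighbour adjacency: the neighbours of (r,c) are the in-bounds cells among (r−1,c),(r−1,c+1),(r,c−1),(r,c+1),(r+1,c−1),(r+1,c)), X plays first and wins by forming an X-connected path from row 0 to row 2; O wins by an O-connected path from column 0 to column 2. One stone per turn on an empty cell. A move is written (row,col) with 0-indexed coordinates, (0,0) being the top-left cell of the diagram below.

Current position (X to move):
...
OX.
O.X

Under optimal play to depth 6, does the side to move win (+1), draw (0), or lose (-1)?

ply 1, X at .../OX./O.X | (0,0)=+1→X../OX./O.X*; (0,1)=+1→.X./OX./O.X; (0,2)=+1→..X/OX./O.X; (1,2)=+1→.../OXX/O.X; (2,1)=+1→.../OX./OXX
ply 2, O at X../OX./O.X | (0,1)=-1→XO./OX./O.X*; (0,2)=-1→X.O/OX./O.X; (1,2)=-1→X../OXO/O.X; (2,1)=-1→X../OX./OOX
ply 3, X at XO./OX./O.X | (0,2)=+1→XOX/OX./O.X*; (1,2)=-1→XO./OXX/O.X; (2,1)=-1→XO./OX./OXX
ply 4, O at XOX/OX./O.X | (1,2)=-1→XOX/OXO/O.X*; (2,1)=-1→XOX/OX./OOX
ply 5, X at XOX/OXO/O.X | (2,1)=+1→XOX/OXO/OXX*
ply 6: XOX/OXO/OXX is terminal -1 (O); from .../OX./O.X depth 6

value(.../OX./O.X, X) = +1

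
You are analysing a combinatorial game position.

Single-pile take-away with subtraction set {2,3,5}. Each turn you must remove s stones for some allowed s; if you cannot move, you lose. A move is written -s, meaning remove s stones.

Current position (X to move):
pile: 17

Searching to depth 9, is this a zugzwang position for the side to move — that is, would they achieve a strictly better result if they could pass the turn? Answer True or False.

zugzwang(17, X) = False

ply 1, X at 17 | -2=+1→15*; -3=+1→14; -5=-1→12
ply 2, O at 15 | -2=-1→13*; -3=-1→12; -5=-1→10
ply 3, X at 13 | -2=-1→11; -3=-1→10; -5=+1→8*
ply 4, O at 8 | -2=-1→6*; -3=-1→5; -5=-1→3
ply 5, X at 6 | -2=-1→4; -3=-1→3; -5=+1→1*
ply 6: 1 is terminal -1 (O); from 17 depth 9
pass branch (O moves first from the same position):
  | ply 1, O at 17 | -2=+1→15*; -3=+1→14; -5=-1→12
  | ply 2, X at 15 | -2=-1→13*; -3=-1→12; -5=-1→10
  | ply 3, O at 13 | -2=-1→11; -3=-1→10; -5=+1→8*
  | ply 4, X at 8 | -2=-1→6*; -3=-1→5; -5=-1→3
  | ply 5, O at 6 | -2=-1→4; -3=-1→3; -5=+1→1*
  | ply 6: 1 is terminal -1 (X); from 17 depth 9
X moving scores +1; X passing scores -1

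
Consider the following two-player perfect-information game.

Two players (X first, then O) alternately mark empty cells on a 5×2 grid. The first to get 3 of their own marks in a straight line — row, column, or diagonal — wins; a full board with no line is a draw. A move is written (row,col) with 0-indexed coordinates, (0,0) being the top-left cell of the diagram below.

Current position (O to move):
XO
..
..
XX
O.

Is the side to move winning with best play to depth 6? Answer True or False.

O winning at [XO/../../XX/O.]: False

[XO/../../XX/O.] O move#1: (1,0):-1/XO/O./../XX/O., (1,1):+0/XO/.O/../XX/O.*, (2,0):-1/XO/../O./XX/O., (2,1):+0/XO/../.O/XX/O., (4,1):+0/XO/../../XX/OO
[XO/.O/../XX/O.] X move#2: (1,0):-1/XO/XO/../XX/O., (2,0):-1/XO/.O/X./XX/O., (2,1):+0/XO/.O/.X/XX/O.*, (4,1):-1/XO/.O/../XX/OX
[XO/.O/.X/XX/O.] O move#3: (1,0):-1/XO/OO/.X/XX/O., (2,0):-1/XO/.O/OX/XX/O., (4,1):+0/XO/.O/.X/XX/OO*
[XO/.O/.X/XX/OO] X move#4: (1,0):+0/XO/XO/.X/XX/OO*, (2,0):+0/XO/.O/XX/XX/OO
[XO/XO/.X/XX/OO] O move#5: (2,0):+0/XO/XO/OX/XX/OO*
[XO/XO/OX/XX/OO] end (terminal +0, X#6); searched XO/../../XX/O. to 6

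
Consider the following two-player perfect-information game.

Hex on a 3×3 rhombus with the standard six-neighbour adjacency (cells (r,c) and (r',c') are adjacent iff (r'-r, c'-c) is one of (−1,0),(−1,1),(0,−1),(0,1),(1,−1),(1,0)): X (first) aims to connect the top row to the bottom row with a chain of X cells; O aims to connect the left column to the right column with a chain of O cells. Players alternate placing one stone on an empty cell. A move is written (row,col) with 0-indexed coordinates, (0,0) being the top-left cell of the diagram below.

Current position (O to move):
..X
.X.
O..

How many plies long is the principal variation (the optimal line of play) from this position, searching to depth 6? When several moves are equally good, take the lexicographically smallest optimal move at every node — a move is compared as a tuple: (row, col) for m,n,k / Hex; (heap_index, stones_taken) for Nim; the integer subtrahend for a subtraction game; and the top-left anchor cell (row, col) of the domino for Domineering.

p1 O@[..X/.X./O..]: (0,0)[O.X/.X./O..]-1 (0,1)[.OX/.X./O..]-1 (1,0)[..X/OX./O..]-1 (1,2)[..X/.XO/O..]-1 (2,1)[..X/.X./OO.]+1* (2,2)[..X/.X./O.O]-1
p2 X@[..X/.X./OO.]: (0,0)[X.X/.X./OO.]-1* (0,1)[.XX/.X./OO.]-1 (1,0)[..X/XX./OO.]-1 (1,2)[..X/.XX/OO.]-1 (2,2)[..X/.X./OOX]-1
p3 O@[X.X/.X./OO.]: (0,1)[XOX/.X./OO.]+1* (1,0)[X.X/OX./OO.]+1 (1,2)[X.X/.XO/OO.]+1 (2,2)[X.X/.X./OOO]+1
p4 X@[XOX/.X./OO.]: (1,0)[XOX/XX./OO.]-1* (1,2)[XOX/.XX/OO.]-1 (2,2)[XOX/.X./OOX]-1
p5 O@[XOX/XX./OO.]: (1,2)[XOX/XXO/OO.]+1* (2,2)[XOX/XX./OOO]+1
p6 X@[XOX/XXO/OO.] terminal -1; root [..X/.X./O..] d6

PV length from [..X/.X./O..]: 5 plies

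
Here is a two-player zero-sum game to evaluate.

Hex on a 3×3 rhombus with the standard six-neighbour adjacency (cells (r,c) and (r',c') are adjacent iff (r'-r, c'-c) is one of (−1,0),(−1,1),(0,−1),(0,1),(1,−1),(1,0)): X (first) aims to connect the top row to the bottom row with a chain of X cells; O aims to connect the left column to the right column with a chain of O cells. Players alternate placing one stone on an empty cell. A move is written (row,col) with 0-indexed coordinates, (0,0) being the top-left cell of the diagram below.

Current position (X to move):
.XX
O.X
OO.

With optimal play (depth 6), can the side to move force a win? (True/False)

X winning at [.XX/O.X/OO.]: True

p1 X@[.XX/O.X/OO.]: (0,0)[XXX/O.X/OO.]-1 (1,1)[.XX/OXX/OO.]-1 (2,2)[.XX/O.X/OOX]+1*
p2 O@[.XX/O.X/OOX] terminal -1; root [.XX/O.X/OO.] d6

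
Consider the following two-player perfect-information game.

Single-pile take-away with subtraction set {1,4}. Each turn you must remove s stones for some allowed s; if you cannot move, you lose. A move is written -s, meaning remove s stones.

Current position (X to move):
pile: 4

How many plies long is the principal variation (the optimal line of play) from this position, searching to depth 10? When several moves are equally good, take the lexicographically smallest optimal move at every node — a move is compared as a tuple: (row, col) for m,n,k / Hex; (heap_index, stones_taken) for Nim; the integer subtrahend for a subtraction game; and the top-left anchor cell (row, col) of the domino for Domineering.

PV length from [4]: 1 ply

ply 1, X at 4 | -1=-1→3; -4=+1→0*
ply 2: 0 is terminal -1 (O); from 4 depth 10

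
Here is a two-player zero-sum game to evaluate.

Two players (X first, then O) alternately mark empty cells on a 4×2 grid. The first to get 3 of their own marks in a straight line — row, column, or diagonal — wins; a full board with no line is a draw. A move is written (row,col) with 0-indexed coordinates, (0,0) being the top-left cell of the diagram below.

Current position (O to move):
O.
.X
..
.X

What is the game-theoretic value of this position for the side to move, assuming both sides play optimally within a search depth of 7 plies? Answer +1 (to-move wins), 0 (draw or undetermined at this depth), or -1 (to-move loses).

value(O./.X/../.X, O) = 0

[O./.X/../.X] O move#1: (0,1):-1/OO/.X/../.X, (1,0):-1/O./OX/../.X, (2,0):-1/O./.X/O./.X, (2,1):+0/O./.X/.O/.X*, (3,0):-1/O./.X/../OX
[O./.X/.O/.X] X move#2: (0,1):+0/OX/.X/.O/.X*, (1,0):+0/O./XX/.O/.X, (2,0):+0/O./.X/XO/.X, (3,0):+0/O./.X/.O/XX
[OX/.X/.O/.X] O move#3: (1,0):+0/OX/OX/.O/.X*, (2,0):+0/OX/.X/OO/.X, (3,0):+0/OX/.X/.O/OX
[OX/OX/.O/.X] X move#4: (2,0):+0/OX/OX/XO/.X*, (3,0):-1/OX/OX/.O/XX
[OX/OX/XO/.X] O move#5: (3,0):+0/OX/OX/XO/OX*
[OX/OX/XO/OX] end (terminal +0, X#6); searched O./.X/../.X to 7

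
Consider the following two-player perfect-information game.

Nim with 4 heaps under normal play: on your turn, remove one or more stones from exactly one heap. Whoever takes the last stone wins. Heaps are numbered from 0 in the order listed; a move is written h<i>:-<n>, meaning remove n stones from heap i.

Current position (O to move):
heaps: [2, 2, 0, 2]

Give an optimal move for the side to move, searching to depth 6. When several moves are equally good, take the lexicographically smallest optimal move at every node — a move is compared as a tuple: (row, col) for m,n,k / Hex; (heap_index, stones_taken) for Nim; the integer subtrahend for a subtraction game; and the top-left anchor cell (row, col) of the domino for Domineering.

p1 O@[(2,2,0,2)]: h0:-1[(1,2,0,2)]-1 h0:-2[(0,2,0,2)]+1* h1:-1[(2,1,0,2)]-1 h1:-2[(2,0,0,2)]+1 h3:-1[(2,2,0,1)]-1 h3:-2[(2,2,0,0)]+1
p2 X@[(0,2,0,2)]: h1:-1[(0,1,0,2)]-1* h1:-2[(0,0,0,2)]-1 h3:-1[(0,2,0,1)]-1 h3:-2[(0,2,0,0)]-1
p3 O@[(0,1,0,2)]: h1:-1[(0,0,0,2)]-1 h3:-1[(0,1,0,1)]+1* h3:-2[(0,1,0,0)]-1
p4 X@[(0,1,0,1)]: h1:-1[(0,0,0,1)]-1* h3:-1[(0,1,0,0)]-1
p5 O@[(0,0,0,1)]: h3:-1[(0,0,0,0)]+1*
p6 X@[(0,0,0,0)] terminal -1; root [(2,2,0,2)] d6

O's best at [(2,2,0,2)]: h0:-2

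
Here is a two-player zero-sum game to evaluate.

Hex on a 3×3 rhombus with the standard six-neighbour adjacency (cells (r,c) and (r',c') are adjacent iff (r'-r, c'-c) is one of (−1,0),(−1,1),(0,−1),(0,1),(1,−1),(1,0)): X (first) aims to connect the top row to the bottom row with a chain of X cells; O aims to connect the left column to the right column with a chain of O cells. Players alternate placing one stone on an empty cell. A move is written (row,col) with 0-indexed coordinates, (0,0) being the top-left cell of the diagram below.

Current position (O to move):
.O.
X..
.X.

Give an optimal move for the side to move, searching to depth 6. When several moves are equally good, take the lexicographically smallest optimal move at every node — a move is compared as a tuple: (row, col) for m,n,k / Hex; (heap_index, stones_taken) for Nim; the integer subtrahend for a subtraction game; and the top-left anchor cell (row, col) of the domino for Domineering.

ply 1, O at .O./X../.X. | (0,0)=-1→OO./X../.X.; (0,2)=-1→.OO/X../.X.; (1,1)=+1→.O./XO./.X.*; (1,2)=-1→.O./X.O/.X.; (2,0)=-1→.O./X../OX.; (2,2)=-1→.O./X../.XO
ply 2, X at .O./XO./.X. | (0,0)=-1→XO./XO./.X.*; (0,2)=-1→.OX/XO./.X.; (1,2)=-1→.O./XOX/.X.; (2,0)=-1→.O./XO./XX.; (2,2)=-1→.O./XO./.XX
ply 3, O at XO./XO./.X. | (0,2)=-1→XOO/XO./.X.; (1,2)=-1→XO./XOO/.X.; (2,0)=+1→XO./XO./OX.*; (2,2)=-1→XO./XO./.XO
ply 4, X at XO./XO./OX. | (0,2)=-1→XOX/XO./OX.*; (1,2)=-1→XO./XOX/OX.; (2,2)=-1→XO./XO./OXX
ply 5, O at XOX/XO./OX. | (1,2)=+1→XOX/XOO/OX.*; (2,2)=-1→XOX/XO./OXO
ply 6: XOX/XOO/OX. is terminal -1 (X); from .O./X../.X. depth 6

O's best at [.O./X../.X.]: (1,1)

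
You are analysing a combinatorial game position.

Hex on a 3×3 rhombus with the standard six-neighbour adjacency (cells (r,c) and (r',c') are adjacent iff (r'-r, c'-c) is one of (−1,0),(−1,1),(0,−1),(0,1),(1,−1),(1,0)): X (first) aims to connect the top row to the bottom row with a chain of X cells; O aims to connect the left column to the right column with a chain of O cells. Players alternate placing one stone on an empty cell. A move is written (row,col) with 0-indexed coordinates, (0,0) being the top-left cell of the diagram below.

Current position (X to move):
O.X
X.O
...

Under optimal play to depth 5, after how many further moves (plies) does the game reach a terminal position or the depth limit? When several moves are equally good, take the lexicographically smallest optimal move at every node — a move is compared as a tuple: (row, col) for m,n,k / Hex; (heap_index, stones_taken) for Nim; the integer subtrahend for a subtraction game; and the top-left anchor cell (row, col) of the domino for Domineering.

PV length from [O.X/X.O/...]: 3 plies

p1 X@[O.X/X.O/...]: (0,1)[OXX/X.O/...]-1 (1,1)[O.X/XXO/...]+1* (2,0)[O.X/X.O/X..]+1 (2,1)[O.X/X.O/.X.]-1 (2,2)[O.X/X.O/..X]-1
p2 O@[O.X/XXO/...]: (0,1)[OOX/XXO/...]-1* (2,0)[O.X/XXO/O..]-1 (2,1)[O.X/XXO/.O.]-1 (2,2)[O.X/XXO/..O]-1
p3 X@[OOX/XXO/...]: (2,0)[OOX/XXO/X..]+1* (2,1)[OOX/XXO/.X.]+1 (2,2)[OOX/XXO/..X]+1
p4 O@[OOX/XXO/X..] terminal -1; root [O.X/X.O/...] d5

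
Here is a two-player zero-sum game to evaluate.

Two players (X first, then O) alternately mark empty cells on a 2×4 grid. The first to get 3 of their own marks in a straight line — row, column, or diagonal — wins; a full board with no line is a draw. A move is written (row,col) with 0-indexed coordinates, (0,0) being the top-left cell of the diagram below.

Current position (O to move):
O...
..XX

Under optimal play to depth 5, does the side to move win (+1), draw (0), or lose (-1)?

value(O.../..XX, O) = 0

p1 O@[O.../..XX]: (0,1)[OO../..XX]-1 (0,2)[O.O./..XX]-1 (0,3)[O..O/..XX]-1 (1,0)[O.../O.XX]-1 (1,1)[O.../.OXX]+0*
p2 X@[O.../.OXX]: (0,1)[OX../.OXX]+0* (0,2)[O.X./.OXX]+0 (0,3)[O..X/.OXX]+0 (1,0)[O.../XOXX]+0
p3 O@[OX../.OXX]: (0,2)[OXO./.OXX]+0* (0,3)[OX.O/.OXX]+0 (1,0)[OX../OOXX]+0
p4 X@[OXO./.OXX]: (0,3)[OXOX/.OXX]+0* (1,0)[OXO./XOXX]+0
p5 O@[OXOX/.OXX]: (1,0)[OXOX/OOXX]+0*
p6 X@[OXOX/OOXX] terminal +0; root [O.../..XX] d5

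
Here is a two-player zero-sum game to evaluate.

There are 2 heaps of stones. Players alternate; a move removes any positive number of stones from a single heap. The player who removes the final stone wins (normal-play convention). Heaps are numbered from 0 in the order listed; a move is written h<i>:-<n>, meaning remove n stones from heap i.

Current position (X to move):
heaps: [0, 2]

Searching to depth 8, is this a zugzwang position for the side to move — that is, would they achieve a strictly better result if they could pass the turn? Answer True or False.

zugzwang((0,2), X) = False

ply 1, X at (0,2) | h1:-1=-1→(0,1); h1:-2=+1→(0,0)*
ply 2: (0,0) is terminal -1 (O); from (0,2) depth 8
suppose X passes — search the same position with O to move:
pass> ply 1, O at (0,2) | h1:-1=-1→(0,1); h1:-2=+1→(0,0)*
pass> ply 2: (0,0) is terminal -1 (X); from (0,2) depth 8
for X: play +1, pass -1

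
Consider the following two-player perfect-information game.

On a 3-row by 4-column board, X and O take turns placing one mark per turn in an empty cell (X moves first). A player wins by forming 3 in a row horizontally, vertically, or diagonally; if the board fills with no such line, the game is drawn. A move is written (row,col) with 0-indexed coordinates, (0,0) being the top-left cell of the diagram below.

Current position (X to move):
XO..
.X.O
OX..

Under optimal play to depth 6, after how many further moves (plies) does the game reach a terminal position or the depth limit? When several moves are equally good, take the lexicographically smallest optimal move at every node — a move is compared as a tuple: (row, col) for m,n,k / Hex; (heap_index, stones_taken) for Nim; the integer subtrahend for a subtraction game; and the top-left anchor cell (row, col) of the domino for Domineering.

[XO../.X.O/OX..] X move#1: (0,2):+1/XOX./.X.O/OX..*, (0,3):+1/XO.X/.X.O/OX.., (1,0):+1/XO../XX.O/OX.., (1,2):+1/XO../.XXO/OX.., (2,2):+1/XO../.X.O/OXX., (2,3):+1/XO../.X.O/OX.X
[XOX./.X.O/OX..] O move#2: (0,3):-1/XOXO/.X.O/OX..*, (1,0):-1/XOX./OX.O/OX.., (1,2):-1/XOX./.XOO/OX.., (2,2):-1/XOX./.X.O/OXO., (2,3):-1/XOX./.X.O/OX.O
[XOXO/.X.O/OX..] X move#3: (1,0):-1/XOXO/XX.O/OX.., (1,2):-1/XOXO/.XXO/OX.., (2,2):+1/XOXO/.X.O/OXX.*, (2,3):+0/XOXO/.X.O/OX.X
[XOXO/.X.O/OXX.] end (terminal -1, O#4); searched XO../.X.O/OX.. to 6

PV length from [XO../.X.O/OX..]: 3 plies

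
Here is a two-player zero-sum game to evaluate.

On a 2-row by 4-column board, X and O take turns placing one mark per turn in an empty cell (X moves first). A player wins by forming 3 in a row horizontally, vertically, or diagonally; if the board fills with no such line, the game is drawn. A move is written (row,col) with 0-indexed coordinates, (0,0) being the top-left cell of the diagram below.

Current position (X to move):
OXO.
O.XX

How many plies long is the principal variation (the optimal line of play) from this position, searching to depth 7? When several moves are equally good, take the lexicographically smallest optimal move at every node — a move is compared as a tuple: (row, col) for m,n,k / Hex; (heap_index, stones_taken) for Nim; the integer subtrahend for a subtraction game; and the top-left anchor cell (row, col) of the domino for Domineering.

p1 X@[OXO./O.XX]: (0,3)[OXOX/O.XX]+0 (1,1)[OXO./OXXX]+1*
p2 O@[OXO./OXXX] terminal -1; root [OXO./O.XX] d7

PV length from [OXO./O.XX]: 1 ply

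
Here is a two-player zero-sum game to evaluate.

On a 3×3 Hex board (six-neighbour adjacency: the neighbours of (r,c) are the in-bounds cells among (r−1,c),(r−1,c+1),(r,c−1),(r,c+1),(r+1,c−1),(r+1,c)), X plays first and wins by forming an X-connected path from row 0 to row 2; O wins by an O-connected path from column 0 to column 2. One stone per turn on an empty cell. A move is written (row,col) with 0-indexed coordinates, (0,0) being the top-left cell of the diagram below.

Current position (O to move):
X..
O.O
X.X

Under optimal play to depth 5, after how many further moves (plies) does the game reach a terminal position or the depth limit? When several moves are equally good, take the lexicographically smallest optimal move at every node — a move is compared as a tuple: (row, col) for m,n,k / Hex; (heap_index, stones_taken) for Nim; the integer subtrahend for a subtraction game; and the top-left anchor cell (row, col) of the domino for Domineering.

ply 1, O at X../O.O/X.X | (0,1)=+1→XO./O.O/X.X*; (0,2)=+1→X.O/O.O/X.X; (1,1)=+1→X../OOO/X.X; (2,1)=-1→X../O.O/XOX
ply 2, X at XO./O.O/X.X | (0,2)=-1→XOX/O.O/X.X*; (1,1)=-1→XO./OXO/X.X; (2,1)=-1→XO./O.O/XXX
ply 3, O at XOX/O.O/X.X | (1,1)=+1→XOX/OOO/X.X*; (2,1)=-1→XOX/O.O/XOX
ply 4: XOX/OOO/X.X is terminal -1 (X); from X../O.O/X.X depth 5

PV length from [X../O.O/X.X]: 3 plies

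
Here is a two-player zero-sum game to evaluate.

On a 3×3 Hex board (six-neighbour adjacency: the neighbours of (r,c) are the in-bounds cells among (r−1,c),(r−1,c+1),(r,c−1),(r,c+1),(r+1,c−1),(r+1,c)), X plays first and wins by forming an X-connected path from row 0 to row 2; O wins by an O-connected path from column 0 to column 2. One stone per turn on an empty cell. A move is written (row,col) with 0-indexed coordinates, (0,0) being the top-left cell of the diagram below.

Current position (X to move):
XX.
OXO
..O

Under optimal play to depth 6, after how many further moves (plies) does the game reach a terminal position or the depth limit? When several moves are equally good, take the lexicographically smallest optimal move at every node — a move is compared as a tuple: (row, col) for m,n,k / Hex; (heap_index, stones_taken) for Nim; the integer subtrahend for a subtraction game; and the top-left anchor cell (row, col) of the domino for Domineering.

p1 X@[XX./OXO/..O]: (0,2)[XXX/OXO/..O]+1* (2,0)[XX./OXO/X.O]+1 (2,1)[XX./OXO/.XO]+1
p2 O@[XXX/OXO/..O]: (2,0)[XXX/OXO/O.O]-1* (2,1)[XXX/OXO/.OO]-1
p3 X@[XXX/OXO/O.O]: (2,1)[XXX/OXO/OXO]+1*
p4 O@[XXX/OXO/OXO] terminal -1; root [XX./OXO/..O] d6

PV length from [XX./OXO/..O]: 3 plies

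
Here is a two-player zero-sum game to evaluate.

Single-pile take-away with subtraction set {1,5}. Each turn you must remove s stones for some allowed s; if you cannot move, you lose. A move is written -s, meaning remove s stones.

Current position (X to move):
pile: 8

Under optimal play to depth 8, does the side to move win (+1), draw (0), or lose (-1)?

[8] X move#1: -1:-1/7*, -5:-1/3
[7] O move#2: -1:+1/6*, -5:+1/2
[6] X move#3: -1:-1/5*, -5:-1/1
[5] O move#4: -1:+1/4*, -5:+1/0
[4] X move#5: -1:-1/3*
[3] O move#6: -1:+1/2*
[2] X move#7: -1:-1/1*
[1] O move#8: -1:+1/0*
[0] end (terminal -1, X#9); searched 8 to 8

value(8, X) = -1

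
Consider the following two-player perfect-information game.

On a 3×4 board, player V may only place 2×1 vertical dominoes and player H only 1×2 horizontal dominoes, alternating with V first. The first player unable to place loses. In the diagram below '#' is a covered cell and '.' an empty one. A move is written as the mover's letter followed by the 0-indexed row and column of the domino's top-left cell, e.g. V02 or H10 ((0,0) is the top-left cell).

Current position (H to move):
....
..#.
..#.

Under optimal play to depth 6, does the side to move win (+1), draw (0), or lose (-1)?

[..../..#./..#.] H move#1: H00:-1/##../..#./..#., H01:-1/.##./..#./..#., H02:-1/..##/..#./..#., H10:+1/..../###./..#.*, H20:-1/..../..#./###.
[..../###./..#.] V move#2: V03:-1/...#/####/..#.*, V13:-1/..../####/..##
[...#/####/..#.] H move#3: H00:+1/##.#/####/..#.*, H01:+1/.###/####/..#., H20:+1/...#/####/###.
[##.#/####/..#.] end (terminal -1, V#4); searched ..../..#./..#. to 6

value(..../..#./..#., H) = +1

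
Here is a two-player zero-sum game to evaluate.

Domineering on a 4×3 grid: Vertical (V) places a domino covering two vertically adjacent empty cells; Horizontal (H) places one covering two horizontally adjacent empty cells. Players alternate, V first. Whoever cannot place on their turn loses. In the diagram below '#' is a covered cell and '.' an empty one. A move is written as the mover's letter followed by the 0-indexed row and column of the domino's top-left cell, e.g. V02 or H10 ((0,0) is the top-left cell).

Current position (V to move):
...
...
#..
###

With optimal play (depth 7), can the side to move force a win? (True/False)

p1 V@[.../.../#../###]: V00[#../#../#../###]-1 V01[.#./.#./#../###]+1* V02[..#/..#/#../###]-1 V11[.../.#./##./###]+1 V12[.../..#/#.#/###]-1
p2 H@[.#./.#./#../###]: H21[.#./.#./###/###]-1*
p3 V@[.#./.#./###/###]: V00[##./##./###/###]+1* V02[.##/.##/###/###]+1
p4 H@[##./##./###/###] terminal -1; root [.../.../#../###] d7

V winning at [.../.../#../###]: True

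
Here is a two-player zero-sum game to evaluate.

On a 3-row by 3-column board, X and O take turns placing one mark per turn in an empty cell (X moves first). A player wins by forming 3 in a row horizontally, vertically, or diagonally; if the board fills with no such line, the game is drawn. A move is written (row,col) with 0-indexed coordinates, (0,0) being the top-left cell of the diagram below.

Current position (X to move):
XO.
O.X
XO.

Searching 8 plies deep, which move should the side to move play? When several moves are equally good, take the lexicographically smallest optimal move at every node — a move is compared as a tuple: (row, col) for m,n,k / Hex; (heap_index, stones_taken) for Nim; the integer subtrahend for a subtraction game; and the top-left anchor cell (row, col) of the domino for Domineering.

X's best at [XO./O.X/XO.]: (1,1)

ply 1, X at XO./O.X/XO. | (0,2)=-1→XOX/O.X/XO.; (1,1)=+1→XO./OXX/XO.*; (2,2)=-1→XO./O.X/XOX
ply 2, O at XO./OXX/XO. | (0,2)=-1→XOO/OXX/XO.*; (2,2)=-1→XO./OXX/XOO
ply 3, X at XOO/OXX/XO. | (2,2)=+1→XOO/OXX/XOX*
ply 4: XOO/OXX/XOX is terminal -1 (O); from XO./O.X/XO. depth 8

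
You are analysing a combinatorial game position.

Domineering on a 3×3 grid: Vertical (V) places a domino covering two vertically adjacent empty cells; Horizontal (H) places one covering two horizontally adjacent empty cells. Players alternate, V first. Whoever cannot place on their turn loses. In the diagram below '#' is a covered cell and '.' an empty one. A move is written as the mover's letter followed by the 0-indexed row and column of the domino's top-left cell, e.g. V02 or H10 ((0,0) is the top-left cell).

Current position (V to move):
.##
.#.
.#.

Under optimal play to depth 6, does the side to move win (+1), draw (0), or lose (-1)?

ply 1, V at .##/.#./.#. | V00=+1→###/##./.#.*; V10=+1→.##/##./##.; V12=+1→.##/.##/.##
ply 2: ###/##./.#. is terminal -1 (H); from .##/.#./.#. depth 6

value(.##/.#./.#., V) = +1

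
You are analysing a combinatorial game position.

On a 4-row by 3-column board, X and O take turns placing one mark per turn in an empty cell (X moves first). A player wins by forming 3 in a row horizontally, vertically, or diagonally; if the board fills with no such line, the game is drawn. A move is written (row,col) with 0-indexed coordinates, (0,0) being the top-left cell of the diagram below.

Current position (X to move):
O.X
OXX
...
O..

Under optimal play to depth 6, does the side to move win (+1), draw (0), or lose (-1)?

ply 1, X at O.X/OXX/.../O.. | (0,1)=-1→OXX/OXX/.../O..; (2,0)=+1→O.X/OXX/X../O..*; (2,1)=-1→O.X/OXX/.X./O..; (2,2)=+1→O.X/OXX/..X/O..; (3,1)=-1→O.X/OXX/.../OX.; (3,2)=-1→O.X/OXX/.../O.X
ply 2: O.X/OXX/X../O.. is terminal -1 (O); from O.X/OXX/.../O.. depth 6

value(O.X/OXX/.../O.., X) = +1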